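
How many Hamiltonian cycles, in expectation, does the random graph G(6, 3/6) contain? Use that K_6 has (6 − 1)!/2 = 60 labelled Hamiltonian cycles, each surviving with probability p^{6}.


K_6 has (6 − 1)!/2 = 60 labelled Hamiltonian cycles.
For each such Hamiltonian cycle H, let X_H = 1 if all 6 edges of H are present in G. Then P[X_H = 1] = p^{6} = (1/2)^{6} = 1/64.
By linearity of expectation: E[X] = Σ_H E[X_H] = 60 · p^{6} = 60 · 1/64 = 15/16.
Numerically: E[X] ≈ 0.9375.

E[X] = 60 · (1/2)^{6} = 15/16 ≈ 0.9375.


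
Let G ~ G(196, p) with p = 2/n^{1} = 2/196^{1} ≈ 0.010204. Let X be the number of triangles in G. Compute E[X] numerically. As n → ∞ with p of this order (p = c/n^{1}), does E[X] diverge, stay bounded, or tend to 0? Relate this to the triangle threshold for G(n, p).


Number of potential triangles: C(196, 3) = 1235780.
Each occurs with probability p³ ≈ (0.010204)³ ≈ 1.0624825e-06.
By linearity: E[X] = C(196, 3)·p³ ≈ 1235780 · 1.0624825e-06 ≈ 1.31299.
Here α = 1, so p = 2/n is exactly at the triangle threshold p ~ 1/n. Asymptotically E[X] → c³/6 = 2³/6 = 4/3 ≈ 1.33333, a bounded constant. In this regime the triangle count is asymptotically Poisson(c³/6).

E[X] ≈ 1.31299; in regime p = Θ(1/n^{1}) E[X] stays bounded (at the triangle threshold p ~ 1/n).


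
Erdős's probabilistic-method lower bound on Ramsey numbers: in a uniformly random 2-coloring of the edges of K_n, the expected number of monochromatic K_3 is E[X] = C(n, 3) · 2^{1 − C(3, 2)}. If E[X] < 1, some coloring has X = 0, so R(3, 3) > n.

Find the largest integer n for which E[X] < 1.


We need C(n, 3) · 2^{1 − 3} < 1, i.e. C(n, 3) < 2^{3 − 1} = 4.
Check values of n near the boundary:
  n = 3: C(3, 3) = 1; 1 < 4? YES
  n = 4: C(4, 3) = 4; 4 < 4? NO
  n = 5: C(5, 3) = 10; 10 < 4? NO
  n = 6: C(6, 3) = 20; 20 < 4? NO
The largest n with C(n, 3) < 4 is n = 3 (where E[X] = 1/4 ≈ 0.250). Hence R(3, 3) > 3, i.e. R(3, 3) ≥ 4.

Largest n = 3; hence R(3, 3) > 3.


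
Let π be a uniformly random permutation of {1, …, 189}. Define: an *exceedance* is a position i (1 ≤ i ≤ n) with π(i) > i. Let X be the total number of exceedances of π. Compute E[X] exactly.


Write X = Σ_{i=1}^{189} X_i, where X_i = 1_{π(i) > i}.
For each fixed i, π(i) is uniform over {1, …, 189} (marginal of a uniform permutation), so P[π(i) > i] = (n − i)/n. Summing: Σ_{i=1}^{189} (n − i)/n = (0 + 1 + … + 188)/189 = 189(189 − 1)/(2·189) = (189 − 1)/2.
Hence E[X] = Σ_{i=1}^{189} (189 − i)/189 = 94 ≈ 94.000000.

E[X] = 94 = 94.000000.


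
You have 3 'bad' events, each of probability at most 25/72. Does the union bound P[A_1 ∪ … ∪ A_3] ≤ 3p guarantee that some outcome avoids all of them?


Union bound: P[∪_{i=1}^{3} A_i] ≤ Σ_i P[A_i] ≤ 3·p = 3·(25/72) = 25/24.
Numerically: 25/24 ≈ 1.04167.
Is 25/24 < 1? NO.
Since the bound 25/24 is ≥ 1, the union bound is uninformative here; it does NOT by itself certify existence.

3·p = 25/24 ≈ 1.04167; existence NOT certified by the union bound.


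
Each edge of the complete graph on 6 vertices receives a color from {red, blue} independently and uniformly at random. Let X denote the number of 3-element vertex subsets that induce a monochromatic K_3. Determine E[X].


Let X = Σ_S X_S over the C(6, 3) = 20 subsets S of size 3, where X_S = 1 if the K_3 on S is monochromatic.
For a fixed S, the K_3 on S has C(3, 2) = 3 edges. P[all 3 edges red] = (1/2)^3, and likewise for blue, so P[monochromatic] = 2·(1/2)^3 = 2^{1 − 3} = 1/4.
By linearity: E[X] = C(6, 3) · 2^{1 − 3} = 20 · 1/4 = 5.
Numerically: E[X] ≈ 5.000000.

E[X] = C(6,3)·2^(1−C(3,2)) = 5 ≈ 5.000000.


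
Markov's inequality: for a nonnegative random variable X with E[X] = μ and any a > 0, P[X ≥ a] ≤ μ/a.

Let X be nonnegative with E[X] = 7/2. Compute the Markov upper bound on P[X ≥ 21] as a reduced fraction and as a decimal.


μ = E[X] = 7/2, a = 21.
Markov: P[X ≥ 21] ≤ μ/a = (7/2)/21 = 1/6.
Numerically: ≈ 0.167.
(Since a = 21 > μ = 3.500, the bound 1/6 is < 1 and informative.)

P[X ≥ 21] ≤ 1/6 ≈ 0.167.


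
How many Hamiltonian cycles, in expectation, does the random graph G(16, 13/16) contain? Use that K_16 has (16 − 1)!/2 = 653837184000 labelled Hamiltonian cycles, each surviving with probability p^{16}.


K_16 has (16 − 1)!/2 = 653837184000 labelled Hamiltonian cycles.
For each such Hamiltonian cycle H, let X_H = 1 if all 16 edges of H are present in G. Then P[X_H = 1] = p^{16} = (13/16)^{16} = 665416609183179841/18446744073709551616.
Summing the indicators: E[X] = Σ_H E[X_H] = 653837184000 · p^{16} = 653837184000 · 665416609183179841/18446744073709551616 = 424877072202303561918952875/18014398509481984.
Numerically: E[X] ≈ 2.36e+10.

E[X] = 653837184000 · (13/16)^{16} = 424877072202303561918952875/18014398509481984 ≈ 2.36e+10.


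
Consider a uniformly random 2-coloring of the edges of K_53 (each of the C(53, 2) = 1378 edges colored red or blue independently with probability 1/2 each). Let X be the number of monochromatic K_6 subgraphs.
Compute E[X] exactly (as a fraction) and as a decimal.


Let X = Σ_S X_S over the C(53, 6) = 22957480 subsets S of size 6, where X_S = 1 if the K_6 on S is monochromatic.
For a fixed S, the K_6 on S has C(6, 2) = 15 edges. P[all 15 edges red] = (1/2)^15, and likewise for blue, so P[monochromatic] = 2·(1/2)^15 = 2^{1 − 15} = 1/16384.
By linearity of expectation: E[X] = C(53, 6) · 2^{1 − 15} = 22957480 · 1/16384 = 2869685/2048.
Numerically: E[X] ≈ 1401.21338.

E[X] = C(53,6)·2^(1−C(6,2)) = 2869685/2048 ≈ 1401.21338.


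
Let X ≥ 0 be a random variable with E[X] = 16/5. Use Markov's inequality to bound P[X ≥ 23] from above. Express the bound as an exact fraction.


μ = E[X] = 16/5, a = 23.
Markov: P[X ≥ 23] ≤ μ/a = (16/5)/23 = 16/115.
Numerically: ≈ 0.1391.
(Since a = 23 > μ = 3.2000, the bound 16/115 is < 1 and informative.)

P[X ≥ 23] ≤ 16/115 ≈ 0.1391.


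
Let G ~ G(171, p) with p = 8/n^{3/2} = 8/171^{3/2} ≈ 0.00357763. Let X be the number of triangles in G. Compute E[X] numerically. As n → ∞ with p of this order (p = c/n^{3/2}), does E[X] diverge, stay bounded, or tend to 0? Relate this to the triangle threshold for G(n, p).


Number of potential triangles: C(171, 3) = 818805.
Each occurs with probability p³ ≈ (0.00357763)³ ≈ 4.57917735e-08.
By linearity: E[X] = C(171, 3)·p³ ≈ 818805 · 4.57917735e-08 ≈ 0.037495.
Since α = 3/2 > 1, p = c/n^{3/2} = o(1/n) is below the triangle threshold p ~ 1/n. Asymptotically E[X] ~ (c³/6)·n^{3(1−α)} = (8³/6)·n^{-1.5} → 0, so by Markov's inequality G has no triangles w.h.p.

E[X] ≈ 0.037495; in regime p = Θ(1/n^{3/2}) E[X] tends to 0 (below the triangle threshold p ~ 1/n).


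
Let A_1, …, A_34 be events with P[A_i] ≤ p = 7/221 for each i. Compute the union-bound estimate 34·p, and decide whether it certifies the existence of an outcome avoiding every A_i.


Union bound: P[∪_{i=1}^{34} A_i] ≤ Σ_i P[A_i] ≤ 34·p = 34·(7/221) = 14/13.
Numerically: 14/13 ≈ 1.0769.
Is 14/13 < 1? NO.
Since the bound 14/13 is ≥ 1, the union bound is uninformative here; it does NOT by itself certify existence.

34·p = 14/13 ≈ 1.0769; existence NOT certified by the union bound.


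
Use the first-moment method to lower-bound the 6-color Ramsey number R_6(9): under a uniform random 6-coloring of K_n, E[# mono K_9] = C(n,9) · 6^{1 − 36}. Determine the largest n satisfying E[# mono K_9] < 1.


We need C(n, 9) · 6^{1 − 36} < 1, i.e. C(n, 9) < 6^{36 − 1} = 1719070799748422591028658176.
Check values of n near the boundary:
  n = 4407: C(4407, 9) = 1713856532599459170657070050; 1713856532599459170657070050 < 1719070799748422591028658176? YES
  n = 4408: C(4408, 9) = 1717362945146264156457459600; 1717362945146264156457459600 < 1719070799748422591028658176? YES
  n = 4409: C(4409, 9) = 1720875732988608787686577131; 1720875732988608787686577131 < 1719070799748422591028658176? NO
  n = 4410: C(4410, 9) = 1724394906266704102180823710; 1724394906266704102180823710 < 1719070799748422591028658176? NO
The largest n with C(n, 9) < 1719070799748422591028658176 is n = 4408 (where E[X] = 35778394690547169926197075/35813974994758803979763712 ≈ 0.9990065). Hence R_6(9) > 4408, i.e. R_6(9) ≥ 4409.

Largest n = 4408; hence R_6(9) > 4408.


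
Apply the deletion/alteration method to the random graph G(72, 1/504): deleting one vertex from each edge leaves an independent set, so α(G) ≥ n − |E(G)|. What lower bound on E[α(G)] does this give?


E[|E(G)|] = C(72, 2)·p = 2556 · (1/504) = 71/14.
E[α(G)] ≥ n − E[|E(G)|] = 72 − 71/14 = 937/14.
Numerically: ≈ 66.92857.
(This is only a lower bound; the true E[α(G)] may be larger.)

E[α(G)] ≥ 937/14 ≈ 66.92857.


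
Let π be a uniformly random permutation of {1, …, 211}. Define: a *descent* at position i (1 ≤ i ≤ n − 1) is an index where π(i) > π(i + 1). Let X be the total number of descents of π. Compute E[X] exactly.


Write X = Σ X_I over i = 1, …, 210, with X_I the indicator of one descent.
There are 210 indicators.
For each fixed i, the pair (π(i), π(i+1)) is a uniformly random ordered pair of distinct values from {1, …, 211}; by symmetry P[π(i) > π(i+1)] = 1/2.
By linearity: E[X] = 210 · (1/2) = (211 − 1) · (1/2) = 105 ≈ 105.0000.

E[X] = 105 = 105.0000.


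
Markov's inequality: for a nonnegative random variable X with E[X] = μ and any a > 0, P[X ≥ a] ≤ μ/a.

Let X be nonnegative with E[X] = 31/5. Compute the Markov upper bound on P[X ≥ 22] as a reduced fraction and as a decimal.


μ = E[X] = 31/5, a = 22.
Markov: P[X ≥ 22] ≤ μ/a = (31/5)/22 = 31/110.
Numerically: ≈ 0.28182.
(Since a = 22 > μ = 6.20000, the bound 31/110 is < 1 and informative.)

P[X ≥ 22] ≤ 31/110 ≈ 0.28182.


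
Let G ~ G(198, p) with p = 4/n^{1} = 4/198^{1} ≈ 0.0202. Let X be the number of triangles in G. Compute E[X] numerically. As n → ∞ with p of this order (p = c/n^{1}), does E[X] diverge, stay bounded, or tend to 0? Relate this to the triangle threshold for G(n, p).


Number of potential triangles: C(198, 3) = 1274196.
Each occurs with probability p³ ≈ (0.0202)³ ≈ 8.244881e-06.
By linearity: E[X] = C(198, 3)·p³ ≈ 1274196 · 8.244881e-06 ≈ 10.5056.
Here α = 1, so p = 4/n is exactly at the triangle threshold p ~ 1/n. Asymptotically E[X] → c³/6 = 4³/6 = 32/3 ≈ 10.6667, a bounded constant. In this regime the triangle count is asymptotically Poisson(c³/6).

E[X] ≈ 10.5056; in regime p = Θ(1/n^{1}) E[X] stays bounded (at the triangle threshold p ~ 1/n).


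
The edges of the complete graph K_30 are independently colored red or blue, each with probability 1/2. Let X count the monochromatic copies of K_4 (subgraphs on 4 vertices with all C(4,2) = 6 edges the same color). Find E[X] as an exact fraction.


Let X = Σ_S X_S over the C(30, 4) = 27405 subsets S of size 4, where X_S = 1 if the K_4 on S is monochromatic.
For a fixed S, the K_4 on S has C(4, 2) = 6 edges. P[all 6 edges red] = (1/2)^6, and likewise for blue, so P[monochromatic] = 2·(1/2)^6 = 2^{1 − 6} = 1/32.
By linearity of expectation: E[X] = C(30, 4) · 2^{1 − 6} = 27405 · 1/32 = 27405/32.
Numerically: E[X] ≈ 856.4062.

E[X] = C(30,4)·2^(1−C(4,2)) = 27405/32 ≈ 856.4062.


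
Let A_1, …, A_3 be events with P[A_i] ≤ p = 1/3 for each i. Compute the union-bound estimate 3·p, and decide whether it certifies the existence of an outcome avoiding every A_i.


Union bound: P[∪_{i=1}^{3} A_i] ≤ Σ_i P[A_i] ≤ 3·p = 3·(1/3) = 1.
Numerically: 1 ≈ 1.00000.
Is 1 < 1? NO.
Since the bound 1 is ≥ 1, the union bound is uninformative here; it does NOT by itself certify existence.

3·p = 1 ≈ 1.00000; existence NOT certified by the union bound.


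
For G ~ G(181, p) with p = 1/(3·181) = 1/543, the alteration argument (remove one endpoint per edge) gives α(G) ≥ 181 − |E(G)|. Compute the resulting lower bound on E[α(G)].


E[|E(G)|] = C(181, 2)·p = 16290 · (1/543) = 30.
E[α(G)] ≥ n − E[|E(G)|] = 181 − 30 = 151.
Numerically: ≈ 151.00000.
(This is only a lower bound; the true E[α(G)] may be larger.)

E[α(G)] ≥ 151 ≈ 151.00000.


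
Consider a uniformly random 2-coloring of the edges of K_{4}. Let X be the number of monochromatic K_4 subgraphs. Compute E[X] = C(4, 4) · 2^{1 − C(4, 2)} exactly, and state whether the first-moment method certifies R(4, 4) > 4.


E[X] = C(4, 4) · 2^{1 − 6} = 1 · 2^{−5} = 1/32.
As a reduced fraction: E[X] = 1/32 ≈ 0.0312500.
Is E[X] < 1? YES.
Since E[X] < 1, there exists a 2-coloring of K_{4} with no monochromatic K_4; hence R(4, 4) > 4.

E[X] = 1/32 ≈ 0.0312500; E[X] < 1, so R(4, 4) > 4.


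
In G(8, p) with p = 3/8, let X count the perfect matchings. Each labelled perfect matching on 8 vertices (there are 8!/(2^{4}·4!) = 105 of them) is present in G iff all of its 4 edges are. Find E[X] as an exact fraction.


K_8 has 8!/(2^{4}·4!) = 105 labelled perfect matchings.
For each such perfect matching H, let X_H = 1 if all 4 edges of H are present in G. Then P[X_H = 1] = p^{4} = (3/8)^{4} = 81/4096.
By linearity: E[X] = Σ_H E[X_H] = 105 · p^{4} = 105 · 81/4096 = 8505/4096.
Numerically: E[X] ≈ 2.08.

E[X] = 105 · (3/8)^{4} = 8505/4096 ≈ 2.08.


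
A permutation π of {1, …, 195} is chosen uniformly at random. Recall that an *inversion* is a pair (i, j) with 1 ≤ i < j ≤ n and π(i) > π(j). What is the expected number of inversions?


Write X = Σ X_I over the C(195, 2) = 18915 pairs i < j, with X_I the indicator of one inversion.
There are 18915 indicators.
For each fixed pair i < j, the values π(i) and π(j) are two distinct elements of {1, …, 195} in uniformly random order; by symmetry P[π(i) > π(j)] = 1/2.
By linearity: E[X] = 18915 · (1/2) = C(195, 2) · (1/2) = 18915/2 = 18915/2 ≈ 9457.500.

E[X] = 18915/2 = 9457.500.


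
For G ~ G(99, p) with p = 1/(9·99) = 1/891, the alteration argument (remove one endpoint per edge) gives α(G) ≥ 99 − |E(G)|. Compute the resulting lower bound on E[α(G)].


E[|E(G)|] = C(99, 2)·p = 4851 · (1/891) = 49/9.
E[α(G)] ≥ n − E[|E(G)|] = 99 − 49/9 = 842/9.
Numerically: ≈ 93.55556.
(This is only a lower bound; the true E[α(G)] may be larger.)

E[α(G)] ≥ 842/9 ≈ 93.55556.


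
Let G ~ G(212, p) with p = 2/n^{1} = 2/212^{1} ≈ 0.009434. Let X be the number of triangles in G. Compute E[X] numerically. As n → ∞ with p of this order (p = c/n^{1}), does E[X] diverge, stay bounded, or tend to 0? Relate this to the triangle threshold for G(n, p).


Number of potential triangles: C(212, 3) = 1565620.
Each occurs with probability p³ ≈ (0.009434)³ ≈ 8.396193e-07.
By linearity: E[X] = C(212, 3)·p³ ≈ 1565620 · 8.396193e-07 ≈ 1.3145.
Here α = 1, so p = 2/n is exactly at the triangle threshold p ~ 1/n. Asymptotically E[X] → c³/6 = 2³/6 = 4/3 ≈ 1.3333, a bounded constant. In this regime the triangle count is asymptotically Poisson(c³/6).

E[X] ≈ 1.3145; in regime p = Θ(1/n^{1}) E[X] stays bounded (at the triangle threshold p ~ 1/n).


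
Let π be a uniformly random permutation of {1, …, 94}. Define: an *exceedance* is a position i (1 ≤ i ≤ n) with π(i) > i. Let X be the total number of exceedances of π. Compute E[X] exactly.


Write X = Σ_{i=1}^{94} X_i, where X_i = 1_{π(i) > i}.
For each fixed i, π(i) is uniform over {1, …, 94} (marginal of a uniform permutation), so P[π(i) > i] = (n − i)/n. Summing: Σ_{i=1}^{94} (n − i)/n = (0 + 1 + … + 93)/94 = 94(94 − 1)/(2·94) = (94 − 1)/2.
Hence E[X] = Σ_{i=1}^{94} (94 − i)/94 = 93/2 ≈ 46.5000.

E[X] = 93/2 = 46.5000.


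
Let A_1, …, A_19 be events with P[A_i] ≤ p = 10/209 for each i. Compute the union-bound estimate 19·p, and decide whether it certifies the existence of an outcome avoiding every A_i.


Union bound: P[∪_{i=1}^{19} A_i] ≤ Σ_i P[A_i] ≤ 19·p = 19·(10/209) = 10/11.
Numerically: 10/11 ≈ 0.909.
Is 10/11 < 1? YES.
Since P[∪ A_i] ≤ 10/11 < 1, the complement has P[∩ A_i^c] ≥ 1 − 10/11 = 1/11 > 0, so some outcome avoids every A_i.

19·p = 10/11 ≈ 0.909; existence CERTIFIED by the union bound.


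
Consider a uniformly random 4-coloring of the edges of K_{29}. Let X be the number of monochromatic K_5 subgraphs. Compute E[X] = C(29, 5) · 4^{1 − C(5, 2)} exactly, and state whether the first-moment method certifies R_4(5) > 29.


E[X] = C(29, 5) · 4^{1 − 10} = 118755 · 4^{−9} = 118755/262144.
As a reduced fraction: E[X] = 118755/262144 ≈ 0.4530144.
Is E[X] < 1? YES.
Since E[X] < 1, there exists a 4-coloring of K_{29} with no monochromatic K_5; hence R_4(5) > 29.

E[X] = 118755/262144 ≈ 0.4530144; E[X] < 1, so R_4(5) > 29.


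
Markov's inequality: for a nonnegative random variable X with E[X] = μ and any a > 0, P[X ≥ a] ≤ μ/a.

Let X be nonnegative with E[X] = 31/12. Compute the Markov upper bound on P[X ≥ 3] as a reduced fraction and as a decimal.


μ = E[X] = 31/12, a = 3.
Markov: P[X ≥ 3] ≤ μ/a = (31/12)/3 = 31/36.
Numerically: ≈ 0.8611.
(Since a = 3 > μ = 2.5833, the bound 31/36 is < 1 and informative.)

P[X ≥ 3] ≤ 31/36 ≈ 0.8611.


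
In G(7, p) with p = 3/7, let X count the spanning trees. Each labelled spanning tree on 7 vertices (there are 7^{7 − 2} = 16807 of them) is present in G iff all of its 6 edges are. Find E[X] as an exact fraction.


K_7 has 7^{7 − 2} = 16807 labelled spanning trees.
For each such spanning tree H, let X_H = 1 if all 6 edges of H are present in G. Then P[X_H = 1] = p^{6} = (3/7)^{6} = 729/117649.
By linearity: E[X] = Σ_H E[X_H] = 16807 · p^{6} = 16807 · 729/117649 = 729/7.
Numerically: E[X] ≈ 104.14.

E[X] = 16807 · (3/7)^{6} = 729/7 ≈ 104.14.


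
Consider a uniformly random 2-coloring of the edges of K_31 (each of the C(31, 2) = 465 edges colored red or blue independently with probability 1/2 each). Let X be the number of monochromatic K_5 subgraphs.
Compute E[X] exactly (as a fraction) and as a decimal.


Let X = Σ_S X_S over the C(31, 5) = 169911 subsets S of size 5, where X_S = 1 if the K_5 on S is monochromatic.
For a fixed S, the K_5 on S has C(5, 2) = 10 edges. P[all 10 edges red] = (1/2)^10, and likewise for blue, so P[monochromatic] = 2·(1/2)^10 = 2^{1 − 10} = 1/512.
By linearity: E[X] = C(31, 5) · 2^{1 − 10} = 169911 · 1/512 = 169911/512.
Numerically: E[X] ≈ 331.8574.

E[X] = C(31,5)·2^(1−C(5,2)) = 169911/512 ≈ 331.8574.


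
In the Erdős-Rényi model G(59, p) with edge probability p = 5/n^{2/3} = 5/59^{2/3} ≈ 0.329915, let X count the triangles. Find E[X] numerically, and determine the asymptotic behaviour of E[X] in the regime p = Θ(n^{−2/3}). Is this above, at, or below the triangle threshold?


Number of potential triangles: C(59, 3) = 32509.
Each occurs with probability p³ ≈ (0.329915)³ ≈ 3.59092215e-02.
By linearity: E[X] = C(59, 3)·p³ ≈ 32509 · 3.59092215e-02 ≈ 1167.372881.
Since α = 2/3 < 1, p = c/n^{2/3} ≫ 1/n is above the triangle threshold p ~ 1/n. Asymptotically E[X] ~ (c³/6)·n^{3(1−α)} = (5³/6)·n^{1} → ∞; triangles are abundant w.h.p.

E[X] ≈ 1167.372881; in regime p = Θ(1/n^{2/3}) E[X] diverges (above the triangle threshold p ~ 1/n).


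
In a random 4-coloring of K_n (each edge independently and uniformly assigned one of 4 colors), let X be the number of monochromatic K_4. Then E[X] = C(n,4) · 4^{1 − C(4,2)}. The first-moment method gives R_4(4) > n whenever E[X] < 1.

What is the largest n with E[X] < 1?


We need C(n, 4) · 4^{1 − 6} < 1, i.e. C(n, 4) < 4^{6 − 1} = 1024.
Check values of n near the boundary:
  n = 11: C(11, 4) = 330; 330 < 1024? YES
  n = 12: C(12, 4) = 495; 495 < 1024? YES
  n = 13: C(13, 4) = 715; 715 < 1024? YES
  n = 14: C(14, 4) = 1001; 1001 < 1024? YES
  n = 15: C(15, 4) = 1365; 1365 < 1024? NO
  n = 16: C(16, 4) = 1820; 1820 < 1024? NO
The largest n with C(n, 4) < 1024 is n = 14 (where E[X] = 1001/1024 ≈ 0.977539). Hence R_4(4) > 14, i.e. R_4(4) ≥ 15.

Largest n = 14; hence R_4(4) > 14.


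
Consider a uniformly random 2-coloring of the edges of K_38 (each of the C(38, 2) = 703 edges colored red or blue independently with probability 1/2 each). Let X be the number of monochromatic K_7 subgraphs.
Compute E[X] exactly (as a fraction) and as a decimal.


Let X = Σ_S X_S over the C(38, 7) = 12620256 subsets S of size 7, where X_S = 1 if the K_7 on S is monochromatic.
For a fixed S, the K_7 on S has C(7, 2) = 21 edges. P[all 21 edges red] = (1/2)^21, and likewise for blue, so P[monochromatic] = 2·(1/2)^21 = 2^{1 − 21} = 1/1048576.
By linearity: E[X] = C(38, 7) · 2^{1 − 21} = 12620256 · 1/1048576 = 394383/32768.
Numerically: E[X] ≈ 12.03561.

E[X] = C(38,7)·2^(1−C(7,2)) = 394383/32768 ≈ 12.03561.


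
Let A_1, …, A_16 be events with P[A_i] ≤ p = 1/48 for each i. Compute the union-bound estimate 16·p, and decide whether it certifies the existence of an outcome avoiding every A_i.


Union bound: P[∪_{i=1}^{16} A_i] ≤ Σ_i P[A_i] ≤ 16·p = 16·(1/48) = 1/3.
Numerically: 1/3 ≈ 0.3333333.
Is 1/3 < 1? YES.
Since P[∪ A_i] ≤ 1/3 < 1, the complement has P[∩ A_i^c] ≥ 1 − 1/3 = 2/3 > 0, so some outcome avoids every A_i.

16·p = 1/3 ≈ 0.3333333; existence CERTIFIED by the union bound.


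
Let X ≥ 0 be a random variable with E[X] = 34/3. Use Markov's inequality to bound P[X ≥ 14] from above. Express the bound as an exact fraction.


μ = E[X] = 34/3, a = 14.
Markov: P[X ≥ 14] ≤ μ/a = (34/3)/14 = 17/21.
Numerically: ≈ 0.809524.
(Since a = 14 > μ = 11.333333, the bound 17/21 is < 1 and informative.)

P[X ≥ 14] ≤ 17/21 ≈ 0.809524.


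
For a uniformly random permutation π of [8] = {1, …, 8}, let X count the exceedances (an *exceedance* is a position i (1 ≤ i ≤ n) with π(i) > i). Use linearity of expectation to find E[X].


Write X = Σ_{i=1}^{8} X_i, where X_i = 1_{π(i) > i}.
For each fixed i, π(i) is uniform over {1, …, 8} (marginal of a uniform permutation), so P[π(i) > i] = (n − i)/n. Summing: Σ_{i=1}^{8} (n − i)/n = (0 + 1 + … + 7)/8 = 8(8 − 1)/(2·8) = (8 − 1)/2.
Hence E[X] = Σ_{i=1}^{8} (8 − i)/8 = 7/2 ≈ 3.500.

E[X] = 7/2 = 3.500.


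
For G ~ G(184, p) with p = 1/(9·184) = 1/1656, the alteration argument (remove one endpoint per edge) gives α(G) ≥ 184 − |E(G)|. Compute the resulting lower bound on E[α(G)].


E[|E(G)|] = C(184, 2)·p = 16836 · (1/1656) = 61/6.
E[α(G)] ≥ n − E[|E(G)|] = 184 − 61/6 = 1043/6.
Numerically: ≈ 173.8333.
(This is only a lower bound; the true E[α(G)] may be larger.)

E[α(G)] ≥ 1043/6 ≈ 173.8333.


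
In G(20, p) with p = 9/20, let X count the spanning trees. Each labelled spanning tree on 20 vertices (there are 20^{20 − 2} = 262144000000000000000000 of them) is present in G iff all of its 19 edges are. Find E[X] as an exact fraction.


K_20 has 20^{20 − 2} = 262144000000000000000000 labelled spanning trees.
For each such spanning tree H, let X_H = 1 if all 19 edges of H are present in G. Then P[X_H = 1] = p^{19} = (9/20)^{19} = 1350851717672992089/5242880000000000000000000.
Summing the indicators: E[X] = Σ_H E[X_H] = 262144000000000000000000 · p^{19} = 262144000000000000000000 · 1350851717672992089/5242880000000000000000000 = 1350851717672992089/20.
Numerically: E[X] ≈ 6.75426e+16.

E[X] = 262144000000000000000000 · (9/20)^{19} = 1350851717672992089/20 ≈ 6.75426e+16.


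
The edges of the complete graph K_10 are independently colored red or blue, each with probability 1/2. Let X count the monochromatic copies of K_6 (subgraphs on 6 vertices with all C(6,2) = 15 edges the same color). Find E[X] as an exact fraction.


Let X = Σ_S X_S over the C(10, 6) = 210 subsets S of size 6, where X_S = 1 if the K_6 on S is monochromatic.
For a fixed S, the K_6 on S has C(6, 2) = 15 edges. P[all 15 edges red] = (1/2)^15, and likewise for blue, so P[monochromatic] = 2·(1/2)^15 = 2^{1 − 15} = 1/16384.
By linearity: E[X] = C(10, 6) · 2^{1 − 15} = 210 · 1/16384 = 105/8192.
Numerically: E[X] ≈ 0.012817.

E[X] = C(10,6)·2^(1−C(6,2)) = 105/8192 ≈ 0.012817.


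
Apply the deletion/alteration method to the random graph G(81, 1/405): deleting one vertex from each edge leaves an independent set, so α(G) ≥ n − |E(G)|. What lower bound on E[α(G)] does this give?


E[|E(G)|] = C(81, 2)·p = 3240 · (1/405) = 8.
E[α(G)] ≥ n − E[|E(G)|] = 81 − 8 = 73.
Numerically: ≈ 73.000.
(This is only a lower bound; the true E[α(G)] may be larger.)

E[α(G)] ≥ 73 ≈ 73.000.


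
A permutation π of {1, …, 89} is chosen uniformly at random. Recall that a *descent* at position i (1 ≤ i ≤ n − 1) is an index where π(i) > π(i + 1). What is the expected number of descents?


Write X = Σ X_I over i = 1, …, 88, with X_I the indicator of one descent.
There are 88 indicators.
For each fixed i, the pair (π(i), π(i+1)) is a uniformly random ordered pair of distinct values from {1, …, 89}; by symmetry P[π(i) > π(i+1)] = 1/2.
By linearity: E[X] = 88 · (1/2) = (89 − 1) · (1/2) = 44 ≈ 44.0000.

E[X] = 44 = 44.0000.


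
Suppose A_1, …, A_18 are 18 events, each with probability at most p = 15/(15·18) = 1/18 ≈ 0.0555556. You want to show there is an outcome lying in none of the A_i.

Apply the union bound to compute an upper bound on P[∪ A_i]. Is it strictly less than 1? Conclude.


Union bound: P[∪_{i=1}^{18} A_i] ≤ Σ_i P[A_i] ≤ 18·p = 18·(1/18) = 1.
Numerically: 1 ≈ 1.0000000.
Is 1 < 1? NO.
Since the bound 1 is ≥ 1, the union bound is uninformative here; it does NOT by itself certify existence.

18·p = 1 ≈ 1.0000000; existence NOT certified by the union bound.


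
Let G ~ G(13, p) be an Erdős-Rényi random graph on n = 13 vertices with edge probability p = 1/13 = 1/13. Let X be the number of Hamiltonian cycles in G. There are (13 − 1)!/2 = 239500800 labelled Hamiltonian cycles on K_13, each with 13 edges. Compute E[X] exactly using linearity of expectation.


K_13 has (13 − 1)!/2 = 239500800 labelled Hamiltonian cycles.
For each such Hamiltonian cycle H, let X_H = 1 if all 13 edges of H are present in G. Then P[X_H = 1] = p^{13} = (1/13)^{13} = 1/302875106592253.
By linearity: E[X] = Σ_H E[X_H] = 239500800 · p^{13} = 239500800 · 1/302875106592253 = 239500800/302875106592253.
Numerically: E[X] ≈ 7.91e-07.

E[X] = 239500800 · (1/13)^{13} = 239500800/302875106592253 ≈ 7.91e-07.


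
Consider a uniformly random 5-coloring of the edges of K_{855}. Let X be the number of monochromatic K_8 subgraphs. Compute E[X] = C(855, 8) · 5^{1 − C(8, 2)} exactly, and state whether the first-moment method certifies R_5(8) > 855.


E[X] = C(855, 8) · 5^{1 − 28} = 6854000254398702450 · 5^{−27} = 6854000254398702450/7450580596923828125.
As a reduced fraction: E[X] = 274160010175948098/298023223876953125 ≈ 0.920.
Is E[X] < 1? YES.
Since E[X] < 1, there exists a 5-coloring of K_{855} with no monochromatic K_8; hence R_5(8) > 855.

E[X] = 274160010175948098/298023223876953125 ≈ 0.920; E[X] < 1, so R_5(8) > 855.


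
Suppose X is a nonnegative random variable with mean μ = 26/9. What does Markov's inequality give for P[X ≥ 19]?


μ = E[X] = 26/9, a = 19.
Markov: P[X ≥ 19] ≤ μ/a = (26/9)/19 = 26/171.
Numerically: ≈ 0.15205.
(Since a = 19 > μ = 2.88889, the bound 26/171 is < 1 and informative.)

P[X ≥ 19] ≤ 26/171 ≈ 0.15205.


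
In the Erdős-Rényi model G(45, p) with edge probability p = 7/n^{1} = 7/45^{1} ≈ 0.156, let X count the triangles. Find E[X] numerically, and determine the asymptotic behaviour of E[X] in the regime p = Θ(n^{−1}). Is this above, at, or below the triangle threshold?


Number of potential triangles: C(45, 3) = 14190.
Each occurs with probability p³ ≈ (0.156)³ ≈ 3.76406e-03.
By linearity: E[X] = C(45, 3)·p³ ≈ 14190 · 3.76406e-03 ≈ 53.412.
Here α = 1, so p = 7/n is exactly at the triangle threshold p ~ 1/n. Asymptotically E[X] → c³/6 = 7³/6 = 343/6 ≈ 57.167, a bounded constant. In this regime the triangle count is asymptotically Poisson(c³/6).

E[X] ≈ 53.412; in regime p = Θ(1/n^{1}) E[X] stays bounded (at the triangle threshold p ~ 1/n).


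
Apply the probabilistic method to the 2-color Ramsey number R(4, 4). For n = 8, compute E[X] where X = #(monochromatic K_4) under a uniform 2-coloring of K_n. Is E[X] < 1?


E[X] = C(8, 4) · 2^{1 − 6} = 70 · 2^{−5} = 70/32.
As a reduced fraction: E[X] = 35/16 ≈ 2.187500.
Is E[X] < 1? NO.
Since E[X] ≥ 1, the first-moment bound is inconclusive at n = 8; it does NOT by itself certify R(4, 4) > 8.

E[X] = 35/16 ≈ 2.187500; E[X] ≥ 1; first-moment method inconclusive here.


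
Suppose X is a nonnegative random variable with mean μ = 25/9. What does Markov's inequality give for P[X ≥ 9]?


μ = E[X] = 25/9, a = 9.
Markov: P[X ≥ 9] ≤ μ/a = (25/9)/9 = 25/81.
Numerically: ≈ 0.309.
(Since a = 9 > μ = 2.778, the bound 25/81 is < 1 and informative.)

P[X ≥ 9] ≤ 25/81 ≈ 0.309.


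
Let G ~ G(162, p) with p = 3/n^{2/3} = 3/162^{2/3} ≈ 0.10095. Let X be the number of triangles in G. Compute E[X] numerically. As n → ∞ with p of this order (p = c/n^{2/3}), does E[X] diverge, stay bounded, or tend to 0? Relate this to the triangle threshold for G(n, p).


Number of potential triangles: C(162, 3) = 695520.
Each occurs with probability p³ ≈ (0.10095)³ ≈ 1.0288066e-03.
By linearity: E[X] = C(162, 3)·p³ ≈ 695520 · 1.0288066e-03 ≈ 715.55556.
Since α = 2/3 < 1, p = c/n^{2/3} ≫ 1/n is above the triangle threshold p ~ 1/n. Asymptotically E[X] ~ (c³/6)·n^{3(1−α)} = (3³/6)·n^{1} → ∞; triangles are abundant w.h.p.

E[X] ≈ 715.55556; in regime p = Θ(1/n^{2/3}) E[X] diverges (above the triangle threshold p ~ 1/n).


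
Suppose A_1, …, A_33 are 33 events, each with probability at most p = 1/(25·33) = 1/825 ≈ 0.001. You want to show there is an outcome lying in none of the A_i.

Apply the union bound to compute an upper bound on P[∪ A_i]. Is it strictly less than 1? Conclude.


Union bound: P[∪_{i=1}^{33} A_i] ≤ Σ_i P[A_i] ≤ 33·p = 33·(1/825) = 1/25.
Numerically: 1/25 ≈ 0.040.
Is 1/25 < 1? YES.
Since P[∪ A_i] ≤ 1/25 < 1, the complement has P[∩ A_i^c] ≥ 1 − 1/25 = 24/25 > 0, so some outcome avoids every A_i.

33·p = 1/25 ≈ 0.040; existence CERTIFIED by the union bound.


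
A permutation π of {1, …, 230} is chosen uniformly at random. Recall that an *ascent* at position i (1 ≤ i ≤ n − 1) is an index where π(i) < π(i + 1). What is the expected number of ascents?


Write X = Σ X_I over i = 1, …, 229, with X_I the indicator of one ascent.
There are 229 indicators.
For each fixed i, the pair (π(i), π(i+1)) is a uniformly random ordered pair of distinct values from {1, …, 230}; by symmetry P[π(i) < π(i+1)] = 1/2.
By linearity: E[X] = 229 · (1/2) = (230 − 1) · (1/2) = 229/2 ≈ 114.500000.

E[X] = 229/2 = 114.500000.


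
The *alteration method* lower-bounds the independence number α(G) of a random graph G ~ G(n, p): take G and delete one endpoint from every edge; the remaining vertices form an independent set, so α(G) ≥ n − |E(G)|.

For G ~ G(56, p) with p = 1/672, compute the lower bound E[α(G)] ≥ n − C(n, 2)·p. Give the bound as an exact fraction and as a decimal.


E[|E(G)|] = C(56, 2)·p = 1540 · (1/672) = 55/24.
E[α(G)] ≥ n − E[|E(G)|] = 56 − 55/24 = 1289/24.
Numerically: ≈ 53.7083.
(This is only a lower bound; the true E[α(G)] may be larger.)

E[α(G)] ≥ 1289/24 ≈ 53.7083.


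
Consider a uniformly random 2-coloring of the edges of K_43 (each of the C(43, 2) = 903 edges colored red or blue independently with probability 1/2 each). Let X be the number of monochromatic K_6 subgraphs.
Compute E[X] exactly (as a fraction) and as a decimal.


Let X = Σ_S X_S over the C(43, 6) = 6096454 subsets S of size 6, where X_S = 1 if the K_6 on S is monochromatic.
For a fixed S, the K_6 on S has C(6, 2) = 15 edges. P[all 15 edges red] = (1/2)^15, and likewise for blue, so P[monochromatic] = 2·(1/2)^15 = 2^{1 − 15} = 1/16384.
By linearity of expectation: E[X] = C(43, 6) · 2^{1 − 15} = 6096454 · 1/16384 = 3048227/8192.
Numerically: E[X] ≈ 372.09802.

E[X] = C(43,6)·2^(1−C(6,2)) = 3048227/8192 ≈ 372.09802.


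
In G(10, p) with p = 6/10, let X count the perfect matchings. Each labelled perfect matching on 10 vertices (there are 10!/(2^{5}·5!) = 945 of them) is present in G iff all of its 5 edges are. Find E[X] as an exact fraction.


K_10 has 10!/(2^{5}·5!) = 945 labelled perfect matchings.
For each such perfect matching H, let X_H = 1 if all 5 edges of H are present in G. Then P[X_H = 1] = p^{5} = (3/5)^{5} = 243/3125.
Summing the indicators: E[X] = Σ_H E[X_H] = 945 · p^{5} = 945 · 243/3125 = 45927/625.
Numerically: E[X] ≈ 73.4832.

E[X] = 945 · (3/5)^{5} = 45927/625 ≈ 73.4832.


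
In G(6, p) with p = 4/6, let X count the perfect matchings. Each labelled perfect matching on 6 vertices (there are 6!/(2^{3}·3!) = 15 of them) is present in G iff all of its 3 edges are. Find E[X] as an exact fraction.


K_6 has 6!/(2^{3}·3!) = 15 labelled perfect matchings.
For each such perfect matching H, let X_H = 1 if all 3 edges of H are present in G. Then P[X_H = 1] = p^{3} = (2/3)^{3} = 8/27.
By linearity of expectation: E[X] = Σ_H E[X_H] = 15 · p^{3} = 15 · 8/27 = 40/9.
Numerically: E[X] ≈ 4.44.

E[X] = 15 · (2/3)^{3} = 40/9 ≈ 4.44.


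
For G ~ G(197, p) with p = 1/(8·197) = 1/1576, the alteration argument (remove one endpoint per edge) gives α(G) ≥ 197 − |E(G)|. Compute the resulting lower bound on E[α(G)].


E[|E(G)|] = C(197, 2)·p = 19306 · (1/1576) = 49/4.
E[α(G)] ≥ n − E[|E(G)|] = 197 − 49/4 = 739/4.
Numerically: ≈ 184.7500.
(This is only a lower bound; the true E[α(G)] may be larger.)

E[α(G)] ≥ 739/4 ≈ 184.7500.


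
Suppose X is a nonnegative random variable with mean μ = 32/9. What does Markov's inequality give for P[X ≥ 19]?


μ = E[X] = 32/9, a = 19.
Markov: P[X ≥ 19] ≤ μ/a = (32/9)/19 = 32/171.
Numerically: ≈ 0.18713.
(Since a = 19 > μ = 3.55556, the bound 32/171 is < 1 and informative.)

P[X ≥ 19] ≤ 32/171 ≈ 0.18713.


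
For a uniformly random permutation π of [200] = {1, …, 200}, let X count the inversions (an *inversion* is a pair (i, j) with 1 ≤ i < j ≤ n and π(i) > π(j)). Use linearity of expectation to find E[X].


Write X = Σ X_I over the C(200, 2) = 19900 pairs i < j, with X_I the indicator of one inversion.
There are 19900 indicators.
For each fixed pair i < j, the values π(i) and π(j) are two distinct elements of {1, …, 200} in uniformly random order; by symmetry P[π(i) > π(j)] = 1/2.
By linearity: E[X] = 19900 · (1/2) = C(200, 2) · (1/2) = 19900/2 = 9950 ≈ 9950.000.

E[X] = 9950 = 9950.000.


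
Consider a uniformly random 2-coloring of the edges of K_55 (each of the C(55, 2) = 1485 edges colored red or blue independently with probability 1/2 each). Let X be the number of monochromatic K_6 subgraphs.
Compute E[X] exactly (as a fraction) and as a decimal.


Let X = Σ_S X_S over the C(55, 6) = 28989675 subsets S of size 6, where X_S = 1 if the K_6 on S is monochromatic.
For a fixed S, the K_6 on S has C(6, 2) = 15 edges. P[all 15 edges red] = (1/2)^15, and likewise for blue, so P[monochromatic] = 2·(1/2)^15 = 2^{1 − 15} = 1/16384.
Summing: E[X] = C(55, 6) · 2^{1 − 15} = 28989675 · 1/16384 = 28989675/16384.
Numerically: E[X] ≈ 1769.389.

E[X] = C(55,6)·2^(1−C(6,2)) = 28989675/16384 ≈ 1769.389.


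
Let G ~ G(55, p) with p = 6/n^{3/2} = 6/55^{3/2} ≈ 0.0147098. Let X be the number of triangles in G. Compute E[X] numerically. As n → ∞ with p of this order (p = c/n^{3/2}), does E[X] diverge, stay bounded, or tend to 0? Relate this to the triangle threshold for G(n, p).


Number of potential triangles: C(55, 3) = 26235.
Each occurs with probability p³ ≈ (0.0147098)³ ≈ 3.18289014e-06.
By linearity: E[X] = C(55, 3)·p³ ≈ 26235 · 3.18289014e-06 ≈ 0.083503.
Since α = 3/2 > 1, p = c/n^{3/2} = o(1/n) is below the triangle threshold p ~ 1/n. Asymptotically E[X] ~ (c³/6)·n^{3(1−α)} = (6³/6)·n^{-1.5} → 0, so by Markov's inequality G has no triangles w.h.p.

E[X] ≈ 0.083503; in regime p = Θ(1/n^{3/2}) E[X] tends to 0 (below the triangle threshold p ~ 1/n).


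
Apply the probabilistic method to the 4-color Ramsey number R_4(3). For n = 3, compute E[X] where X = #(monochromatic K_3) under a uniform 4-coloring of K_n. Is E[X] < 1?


E[X] = C(3, 3) · 4^{1 − 3} = 1 · 4^{−2} = 1/16.
As a reduced fraction: E[X] = 1/16 ≈ 0.0625000.
Is E[X] < 1? YES.
Since E[X] < 1, there exists a 4-coloring of K_{3} with no monochromatic K_3; hence R_4(3) > 3.

E[X] = 1/16 ≈ 0.0625000; E[X] < 1, so R_4(3) > 3.


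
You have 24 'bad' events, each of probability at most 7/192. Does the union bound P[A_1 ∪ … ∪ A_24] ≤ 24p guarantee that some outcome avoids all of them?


Union bound: P[∪_{i=1}^{24} A_i] ≤ Σ_i P[A_i] ≤ 24·p = 24·(7/192) = 7/8.
Numerically: 7/8 ≈ 0.87500.
Is 7/8 < 1? YES.
Since P[∪ A_i] ≤ 7/8 < 1, the complement has P[∩ A_i^c] ≥ 1 − 7/8 = 1/8 > 0, so some outcome avoids every A_i.

24·p = 7/8 ≈ 0.87500; existence CERTIFIED by the union bound.


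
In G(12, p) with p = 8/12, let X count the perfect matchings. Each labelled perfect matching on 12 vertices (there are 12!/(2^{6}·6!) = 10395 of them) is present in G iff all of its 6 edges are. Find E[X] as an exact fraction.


K_12 has 12!/(2^{6}·6!) = 10395 labelled perfect matchings.
For each such perfect matching H, let X_H = 1 if all 6 edges of H are present in G. Then P[X_H = 1] = p^{6} = (2/3)^{6} = 64/729.
Summing the indicators: E[X] = Σ_H E[X_H] = 10395 · p^{6} = 10395 · 64/729 = 24640/27.
Numerically: E[X] ≈ 912.59.

E[X] = 10395 · (2/3)^{6} = 24640/27 ≈ 912.59.


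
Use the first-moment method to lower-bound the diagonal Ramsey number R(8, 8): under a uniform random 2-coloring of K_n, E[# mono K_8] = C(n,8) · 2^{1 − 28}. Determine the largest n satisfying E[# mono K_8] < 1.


We need C(n, 8) · 2^{1 − 28} < 1, i.e. C(n, 8) < 2^{28 − 1} = 134217728.
Check values of n near the boundary:
  n = 38: C(38, 8) = 48903492; 48903492 < 134217728? YES
  n = 39: C(39, 8) = 61523748; 61523748 < 134217728? YES
  n = 40: C(40, 8) = 76904685; 76904685 < 134217728? YES
  n = 41: C(41, 8) = 95548245; 95548245 < 134217728? YES
  n = 42: C(42, 8) = 118030185; 118030185 < 134217728? YES
  n = 43: C(43, 8) = 145008513; 145008513 < 134217728? NO
The largest n with C(n, 8) < 134217728 is n = 42 (where E[X] = 118030185/134217728 ≈ 0.87939). Hence R(8, 8) > 42, i.e. R(8, 8) ≥ 43.

Largest n = 42; hence R(8, 8) > 42.


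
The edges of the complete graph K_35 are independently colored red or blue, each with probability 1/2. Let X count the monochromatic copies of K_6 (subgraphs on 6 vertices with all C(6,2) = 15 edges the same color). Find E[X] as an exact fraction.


Let X = Σ_S X_S over the C(35, 6) = 1623160 subsets S of size 6, where X_S = 1 if the K_6 on S is monochromatic.
For a fixed S, the K_6 on S has C(6, 2) = 15 edges. P[all 15 edges red] = (1/2)^15, and likewise for blue, so P[monochromatic] = 2·(1/2)^15 = 2^{1 − 15} = 1/16384.
By linearity of expectation: E[X] = C(35, 6) · 2^{1 − 15} = 1623160 · 1/16384 = 202895/2048.
Numerically: E[X] ≈ 99.06982.

E[X] = C(35,6)·2^(1−C(6,2)) = 202895/2048 ≈ 99.06982.


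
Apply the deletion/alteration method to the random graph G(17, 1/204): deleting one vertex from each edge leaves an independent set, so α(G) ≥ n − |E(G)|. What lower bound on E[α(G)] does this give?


E[|E(G)|] = C(17, 2)·p = 136 · (1/204) = 2/3.
E[α(G)] ≥ n − E[|E(G)|] = 17 − 2/3 = 49/3.
Numerically: ≈ 16.33333.
(This is only a lower bound; the true E[α(G)] may be larger.)

E[α(G)] ≥ 49/3 ≈ 16.33333.


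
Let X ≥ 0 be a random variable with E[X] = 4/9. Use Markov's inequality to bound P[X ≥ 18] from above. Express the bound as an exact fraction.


μ = E[X] = 4/9, a = 18.
Markov: P[X ≥ 18] ≤ μ/a = (4/9)/18 = 2/81.
Numerically: ≈ 0.02469.
(Since a = 18 > μ = 0.44444, the bound 2/81 is < 1 and informative.)

P[X ≥ 18] ≤ 2/81 ≈ 0.02469.
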